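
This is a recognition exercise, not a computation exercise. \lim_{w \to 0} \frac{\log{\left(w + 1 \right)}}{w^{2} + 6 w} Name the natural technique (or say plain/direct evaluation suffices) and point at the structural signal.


Diagnosis: l'Hôpital's rule (0/0) — substituting 0 gives 0 over 0; differentiate top and bottom once and re-evaluate. The standard small-argument limits would also carry it; the rule is the systematic route.


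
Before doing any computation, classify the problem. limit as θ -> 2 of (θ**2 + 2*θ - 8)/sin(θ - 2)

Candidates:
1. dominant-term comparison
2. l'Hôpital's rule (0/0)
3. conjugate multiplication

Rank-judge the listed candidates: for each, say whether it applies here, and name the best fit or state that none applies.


Method: l'Hôpital's rule (0/0) — both numerator and denominator vanish at 2: the genuine 0/0 indeterminate that l'Hôpital exists for. Expanding numerator and denominator to first order gives the same value — the rule automates exactly that.
- dominant-term comparison: no ranking of term growth rates resolves the limit here.
- l'Hôpital's rule (0/0) — yes — fits the structure here.
- conjugate multiplication — no difference of divergent radicals appears, so rationalizing has nothing to cancel.


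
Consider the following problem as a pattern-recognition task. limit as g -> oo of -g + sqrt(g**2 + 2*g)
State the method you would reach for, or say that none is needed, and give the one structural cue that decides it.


Method: conjugate multiplication — the difference sqrt(g**2 + 2*g) - g is an ∞ − ∞ stalemate; its conjugate partner breaks the tie.


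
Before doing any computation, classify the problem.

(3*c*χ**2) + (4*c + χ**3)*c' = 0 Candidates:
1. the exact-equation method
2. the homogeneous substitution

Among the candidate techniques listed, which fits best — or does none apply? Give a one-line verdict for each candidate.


Best approach: the exact-equation method — this form is already the differential of something: the matching mixed partials of 3*c*χ**2 and 4*c + χ**3 prove it.
- the exact-equation method: applies; the problem has the shape this method handles.
- the homogeneous substitution: the ratio substitution does not collapse this equation.


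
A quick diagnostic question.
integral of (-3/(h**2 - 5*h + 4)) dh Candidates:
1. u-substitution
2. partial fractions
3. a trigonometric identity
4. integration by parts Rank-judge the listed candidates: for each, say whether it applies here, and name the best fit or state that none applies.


Method: partial fractions — a proper rational integrand whose denominator splits into simpler factors — decompose into partial fractions first.
- u-substitution: no subexpression of the integrand serves as a whole-integral substitution inner — individual terms may offer their own, but none carries its derivative as a factor of the full integrand; a working change of variable would have to be constructed from outside the expression.
- partial fractions — yes, a natural case for it.
- a trigonometric identity: with no trigonometric functions present, identity rewriting has no target.
- integration by parts: the nonconstant-polynomial-times-standard-kernel pattern (an exp, sine, cosine, or logarithm partner) is absent.


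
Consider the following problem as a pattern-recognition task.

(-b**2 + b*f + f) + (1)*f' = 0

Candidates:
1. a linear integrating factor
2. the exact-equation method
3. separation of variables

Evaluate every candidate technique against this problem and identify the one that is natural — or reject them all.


Method: a linear integrating factor — the unknown enters only to the first power against a nonzero forcing term — the integrating-factor template applies directly.
- a linear integrating factor: a fit — the right tool for this form.
- the exact-equation method: no potential function has this form as its differential, as written.
- separation of variables — the two dependences are entangled, not a clean product of one-variable pieces.


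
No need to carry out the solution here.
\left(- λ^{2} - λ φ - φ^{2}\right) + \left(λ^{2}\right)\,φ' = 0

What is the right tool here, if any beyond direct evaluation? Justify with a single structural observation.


Diagnosis: the homogeneous substitution — scaling λ and φ together leaves the slope fixed — it depends only on φ/λ, so substitute the ratio.


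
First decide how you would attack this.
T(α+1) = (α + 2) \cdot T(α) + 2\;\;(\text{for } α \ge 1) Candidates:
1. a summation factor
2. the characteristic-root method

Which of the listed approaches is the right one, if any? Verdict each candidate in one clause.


Method: a summation factor — the coefficient α + 2 drifts with the index, so no fixed root exists; normalizing by the cumulative product telescopes it.
- a summation factor: applicable, and directly so.
- the characteristic-root method — the coefficients vary with the index, breaking the constant-coefficient structure the method needs.


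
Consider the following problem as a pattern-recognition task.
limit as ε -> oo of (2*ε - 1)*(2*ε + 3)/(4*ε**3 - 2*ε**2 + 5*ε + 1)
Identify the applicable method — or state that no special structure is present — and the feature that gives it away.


Verdict: dominant-term comparison — divide by the highest power of ε present: lower-order terms vanish and the dominant ratio remains. As a single quotient, the ∞/∞ shape would yield to repeated differentiation as well — the growth comparison gets there in one look.


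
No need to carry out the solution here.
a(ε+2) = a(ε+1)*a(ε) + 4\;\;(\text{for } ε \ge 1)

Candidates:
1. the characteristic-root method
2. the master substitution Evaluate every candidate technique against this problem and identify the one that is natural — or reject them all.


Diagnosis: no special technique — a nonlinear dependence on earlier terms breaks linearity, and with it every superposition-based closed form.
- the characteristic-root method — the recursion is nonlinear in the sequence values, so no linear-modes ansatz applies.
- the master substitution: this is shift-type recursion, outside the divide-and-conquer template.


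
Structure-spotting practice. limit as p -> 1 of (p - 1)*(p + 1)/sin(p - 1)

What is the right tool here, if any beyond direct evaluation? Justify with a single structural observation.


Technique: l'Hôpital's rule (0/0) — the 0/0 form at 1 is the signature situation for l'Hôpital's rule. Known elementary limits would finish this too — the rule just bypasses the case analysis.


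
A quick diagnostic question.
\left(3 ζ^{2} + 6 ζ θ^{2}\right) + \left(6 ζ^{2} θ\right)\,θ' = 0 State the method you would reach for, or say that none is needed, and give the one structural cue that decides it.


Diagnosis: the exact-equation method — the mixed-partials test passes for 3 ζ^{2} + 6 ζ θ^{2} and 6 ζ^{2} θ, so a potential function exists as presented.


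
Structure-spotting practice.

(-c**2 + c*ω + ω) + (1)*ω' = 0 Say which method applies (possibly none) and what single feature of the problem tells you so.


Diagnosis: a linear integrating factor — linear in the unknown with genuine forcing: multiply through by the exponential of the integrated coefficient and the left side closes into one derivative.


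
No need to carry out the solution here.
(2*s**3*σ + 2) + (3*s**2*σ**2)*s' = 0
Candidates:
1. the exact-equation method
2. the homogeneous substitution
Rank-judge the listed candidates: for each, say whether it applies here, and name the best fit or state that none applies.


Diagnosis: the exact-equation method — 2*s**3*σ + 2 and 3*s**2*σ**2 pass the exactness check on the nose, so no integrating factor in σ or s is needed at all.
- the exact-equation method: a fit — the right tool for this form.
- the homogeneous substitution — the slope changes under joint rescaling, failing the degree-zero test.


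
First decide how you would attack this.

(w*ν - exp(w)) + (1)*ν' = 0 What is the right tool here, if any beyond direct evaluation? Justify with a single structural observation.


Diagnosis: a linear integrating factor — arrange it as ν' + w·ν = (the forcing term) and the integrating factor does the rest.


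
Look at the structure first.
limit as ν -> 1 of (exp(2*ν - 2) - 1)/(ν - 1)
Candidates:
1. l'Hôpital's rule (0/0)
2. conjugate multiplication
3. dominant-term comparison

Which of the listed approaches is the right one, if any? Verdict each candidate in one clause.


Verdict: l'Hôpital's rule (0/0) — numerator and denominator both vanish at 1 — a genuine 0/0 form, which is exactly when l'Hôpital applies. Known elementary limits would finish this too — the rule just bypasses the case analysis.
- l'Hôpital's rule (0/0): applies; the problem has the shape this method handles.
- conjugate multiplication — no difference of divergent radicals appears, so rationalizing has nothing to cancel.
- dominant-term comparison — no dominant-degree comparison decides it.


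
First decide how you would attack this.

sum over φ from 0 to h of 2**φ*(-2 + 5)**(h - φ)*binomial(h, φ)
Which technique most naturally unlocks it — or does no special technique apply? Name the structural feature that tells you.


Best approach: the binomial theorem — the binomial coefficients weight matched powers of 2 and (-2 + 5), which is exactly the expansion of a binomial power.


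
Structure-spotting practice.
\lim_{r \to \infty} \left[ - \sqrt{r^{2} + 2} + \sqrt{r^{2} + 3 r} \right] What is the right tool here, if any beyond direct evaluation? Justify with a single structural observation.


Verdict: conjugate multiplication — turning the difference into a conjugate-rationalized ratio makes the limit readable.


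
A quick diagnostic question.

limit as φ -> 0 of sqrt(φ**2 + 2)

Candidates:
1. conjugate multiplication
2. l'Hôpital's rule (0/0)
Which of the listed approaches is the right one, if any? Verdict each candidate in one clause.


Verdict: no special technique — no zero denominators, no indeterminate clash at 0 — substitute and read off the value.
- conjugate multiplication: rationalization has no target — no divergent radical difference appears.
- l'Hôpital's rule (0/0): evaluation at the point is determinate, so the rule has nothing to repair.


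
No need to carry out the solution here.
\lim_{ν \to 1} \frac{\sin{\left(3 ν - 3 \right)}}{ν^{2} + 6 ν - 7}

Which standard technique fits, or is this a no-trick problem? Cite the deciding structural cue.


Verdict: l'Hôpital's rule (0/0) — both numerator and denominator vanish at 1: the genuine 0/0 indeterminate that l'Hôpital exists for. A first-order expansion at the point is an equally standard path; the rule packages it.


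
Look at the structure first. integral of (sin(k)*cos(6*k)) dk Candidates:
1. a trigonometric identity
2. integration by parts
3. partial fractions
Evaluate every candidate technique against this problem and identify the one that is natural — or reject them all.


Technique: a trigonometric identity — the identity turns sin(k)*cos(6*k) into two lone cosines/sines, each trivially integrable.
- a trigonometric identity — yes, a natural case for it.
- integration by parts: not the natural route: no polynomial-kernel product appears — a recursive parts reduction of the trigonometric product exists, but the identity rewrite is direct.
- partial fractions: the expression is not a ratio of polynomials that decomposes further.


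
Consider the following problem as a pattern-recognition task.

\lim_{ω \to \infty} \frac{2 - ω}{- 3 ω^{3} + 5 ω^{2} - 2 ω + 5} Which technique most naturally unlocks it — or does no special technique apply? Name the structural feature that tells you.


Method: dominant-term comparison — at large ω only the top-degree terms survive; compare the leading terms and the limit falls out. As a single quotient, the ∞/∞ shape would yield to repeated differentiation as well — the growth comparison gets there in one look.


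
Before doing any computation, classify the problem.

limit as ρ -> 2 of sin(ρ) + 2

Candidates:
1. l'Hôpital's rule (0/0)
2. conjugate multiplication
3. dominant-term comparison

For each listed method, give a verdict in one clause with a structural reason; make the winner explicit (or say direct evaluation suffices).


Diagnosis: no special technique — the function is continuous at 2; evaluation is itself the limit, no machinery required.
- l'Hôpital's rule (0/0) — evaluation at the point is determinate, so the rule has nothing to repair.
- conjugate multiplication: multiplying by a conjugate would not remove any indeterminacy here.
- dominant-term comparison: this is not a rational comparison of growth rates at infinity.


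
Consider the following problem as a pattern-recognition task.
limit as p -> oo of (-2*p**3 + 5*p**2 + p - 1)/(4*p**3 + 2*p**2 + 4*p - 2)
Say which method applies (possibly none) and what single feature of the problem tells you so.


Method: dominant-term comparison — divide through by the highest power of p; every lower-order term dies and the dominant terms decide the limit. l'Hôpital's at-infinity variant applies to the expression viewed as a single quotient; the leading-term comparison is the direct route.


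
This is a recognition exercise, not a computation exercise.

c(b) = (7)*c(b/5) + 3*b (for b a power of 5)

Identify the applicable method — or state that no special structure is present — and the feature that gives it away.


Method: the master substitution — the index is divided (b/5), not shifted — substitute b = 5^m to straighten it into a shift recurrence.


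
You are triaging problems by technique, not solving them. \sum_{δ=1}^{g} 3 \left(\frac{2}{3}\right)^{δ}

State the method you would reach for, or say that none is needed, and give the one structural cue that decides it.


Best approach: the geometric series formula — each term is \frac{2}{3} times the previous one, so the geometric-series formula applies directly.


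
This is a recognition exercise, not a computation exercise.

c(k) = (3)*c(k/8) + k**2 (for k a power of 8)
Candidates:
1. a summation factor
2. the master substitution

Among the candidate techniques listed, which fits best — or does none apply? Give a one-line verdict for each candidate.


Technique: the master substitution — the recursive call is at index k/8 rather than a shift, a divide-and-conquer shape — substituting k = 8^m linearizes it.
- a summation factor: a divided-index call is outside the fixed-shift first-order family a summation factor normalizes.
- the master substitution: yes — fits the structure here.


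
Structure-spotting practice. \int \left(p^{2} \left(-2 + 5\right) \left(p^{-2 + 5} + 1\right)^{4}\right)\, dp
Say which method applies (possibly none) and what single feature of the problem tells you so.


Best approach: u-substitution — everything non-trivial happens through the inner expression (p^{-2 + 5} + 1), and its derivative accounts for the remaining factor up to a constant, so set u = (p^{-2 + 5} + 1). Brute-force expansion works too — the substitution sees the structure instead of grinding through terms.


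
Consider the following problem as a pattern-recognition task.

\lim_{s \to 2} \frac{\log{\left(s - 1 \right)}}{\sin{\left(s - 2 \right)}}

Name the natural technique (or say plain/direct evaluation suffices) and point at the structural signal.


Diagnosis: l'Hôpital's rule (0/0) — both numerator and denominator vanish at 2: the genuine 0/0 indeterminate that l'Hôpital exists for. A local series expansion at the point resolves it as well; the rule is the packaged version of that step.


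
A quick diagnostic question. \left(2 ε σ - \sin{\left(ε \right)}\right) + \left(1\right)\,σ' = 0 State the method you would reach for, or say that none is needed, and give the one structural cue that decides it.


Verdict: a linear integrating factor — arrange it as σ' + 2 ε·σ = (the forcing term) and the integrating factor does the rest.


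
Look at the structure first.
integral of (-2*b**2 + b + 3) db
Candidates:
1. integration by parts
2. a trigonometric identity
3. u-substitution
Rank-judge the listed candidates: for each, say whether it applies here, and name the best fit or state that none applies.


Technique: no special technique — every term is a constant multiple of a power of b; term-wise power-rule integration needs no preliminary transformation.
- integration by parts — parts would only shuffle a directly integrable integrand.
- a trigonometric identity — with no trigonometric functions present, identity rewriting has no target.
- u-substitution — any workable substitution here is cosmetic — the integrand is already in directly integrable form.


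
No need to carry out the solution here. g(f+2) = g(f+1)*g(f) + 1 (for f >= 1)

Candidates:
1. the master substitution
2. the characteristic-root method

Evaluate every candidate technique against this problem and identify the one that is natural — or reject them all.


Technique: no special technique — the new term depends nonlinearly on the old ones, which disqualifies every superposition-based technique.
- the master substitution: the recursion steps by a constant offset, so exponential reindexing is pointless.
- the characteristic-root method: nonlinearity rules out exponential-mode superposition from the start.


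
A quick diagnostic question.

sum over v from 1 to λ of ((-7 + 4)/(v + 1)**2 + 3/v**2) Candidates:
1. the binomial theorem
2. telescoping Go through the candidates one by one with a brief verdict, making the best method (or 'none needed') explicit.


Diagnosis: telescoping — difference-of-shifts structure (each term adds 3/v**2, then subtracts its one-index-advanced value, which the following term adds back) leaves only the first and last pieces standing.
- the binomial theorem — there is no sum-raised-to-a-power identity hiding in these terms.
- telescoping — yes, a natural case for it.


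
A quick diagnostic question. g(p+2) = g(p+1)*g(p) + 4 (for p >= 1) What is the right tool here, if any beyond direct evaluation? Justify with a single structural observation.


Verdict: no special technique — nonlinear feedback in the recursion rules out every root- or factor-based technique.


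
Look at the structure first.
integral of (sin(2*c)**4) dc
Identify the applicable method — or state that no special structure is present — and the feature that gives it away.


Technique: a trigonometric identity — sin(2*c)**4 calls for power reduction: rewrite via double angles before any antiderivative is attempted.


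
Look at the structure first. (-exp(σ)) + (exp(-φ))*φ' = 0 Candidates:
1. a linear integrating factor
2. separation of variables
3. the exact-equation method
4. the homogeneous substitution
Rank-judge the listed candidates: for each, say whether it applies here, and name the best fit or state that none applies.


Technique: separation of variables — all dependence on the two variables factors apart, the defining separable shape.
- a linear integrating factor: the unknown enters nonlinearly (through a power, a denominator, or a transcendental function), which the linear integrating-factor recipe cannot absorb as-is — any repair would come from a preliminary substitution, not the factor.
- separation of variables — applicable, and directly so.
- the exact-equation method: with no real cross-dependence between the variables, the exact-equation machinery is a detour rather than the natural reading.
- the homogeneous substitution: rescaling both variables together changes the slope, so no ratio substitution collapses it.


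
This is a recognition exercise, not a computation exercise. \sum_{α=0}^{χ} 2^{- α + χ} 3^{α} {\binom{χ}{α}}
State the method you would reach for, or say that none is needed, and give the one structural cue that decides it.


Method: the binomial theorem — the binomial coefficients weight matched powers of 3 and 2, which is exactly the expansion of a binomial power.


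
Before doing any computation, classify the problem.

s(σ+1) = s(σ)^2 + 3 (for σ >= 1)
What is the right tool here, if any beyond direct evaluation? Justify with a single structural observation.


Best approach: no special technique — the recurrence is nonlinear in the sequence values; study it directly, no linear machinery applies.


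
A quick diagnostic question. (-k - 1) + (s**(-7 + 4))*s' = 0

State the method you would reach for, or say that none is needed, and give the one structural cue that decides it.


Technique: separation of variables — solved for the derivative, the right side splits multiplicatively into a function of each variable alone — divide and integrate each side. The cross-partial test also passes here (vacuously, each side single-variable); the potential-function route would work, separation is simply more immediate.


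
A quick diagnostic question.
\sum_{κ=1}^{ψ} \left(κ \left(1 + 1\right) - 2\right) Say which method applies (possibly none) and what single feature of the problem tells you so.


Technique: no special technique — the summand is a plain polynomial in κ (expanding first if it arrives factored); standard power-sum formulas evaluate it term by term.


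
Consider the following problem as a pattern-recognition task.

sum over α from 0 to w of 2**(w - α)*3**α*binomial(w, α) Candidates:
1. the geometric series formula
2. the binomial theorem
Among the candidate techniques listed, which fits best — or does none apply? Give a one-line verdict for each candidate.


Method: the binomial theorem — terms weighting binomial(w, α) against matched powers of 3 and 2 reassemble into (3 + 2)^w by the binomial theorem.
- the geometric series formula — the ratio of consecutive terms depends on the index.
- the binomial theorem: yes, a natural case for it.


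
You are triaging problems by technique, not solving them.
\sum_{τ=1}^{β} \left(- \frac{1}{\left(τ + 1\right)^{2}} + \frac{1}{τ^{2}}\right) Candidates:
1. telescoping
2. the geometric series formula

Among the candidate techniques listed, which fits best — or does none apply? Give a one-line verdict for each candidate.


Diagnosis: telescoping — this sum is a zipper: each term contributes \frac{1}{τ^{2}} and removes the next index's value, which the following term puts back, closing term by term.
- telescoping — yes — fits the structure here.
- the geometric series formula — dividing successive terms gives an index-dependent quantity, not a constant.


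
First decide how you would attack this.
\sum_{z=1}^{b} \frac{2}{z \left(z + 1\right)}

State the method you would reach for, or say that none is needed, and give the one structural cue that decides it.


Verdict: telescoping — \frac{2}{z \left(z + 1\right)} decomposes into shift-paired simple fractions; the series telescopes to finitely many boundary pieces.


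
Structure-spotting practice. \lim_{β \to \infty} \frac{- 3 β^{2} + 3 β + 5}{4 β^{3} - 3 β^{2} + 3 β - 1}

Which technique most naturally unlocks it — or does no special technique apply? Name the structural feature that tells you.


Technique: dominant-term comparison — divide through by the highest power of β; every lower-order term dies and the dominant terms decide the limit. Viewed as a single quotient this is an ∞/∞ form — an at-infinity application of l'Hôpital's rule would also resolve it; comparing leading growth reads the answer without differentiating.


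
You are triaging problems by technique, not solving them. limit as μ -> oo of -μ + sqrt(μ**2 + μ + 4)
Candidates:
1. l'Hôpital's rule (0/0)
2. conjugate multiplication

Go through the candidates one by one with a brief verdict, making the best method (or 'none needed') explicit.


Verdict: conjugate multiplication — this difference gives up after one conjugate multiplication — the radical structure cancels against its conjugate.
- l'Hôpital's rule (0/0): no quotient structure at all: the clash is ∞ minus ∞, which rationalizing converts into a tractable ratio.
- conjugate multiplication: applicable, and directly so.


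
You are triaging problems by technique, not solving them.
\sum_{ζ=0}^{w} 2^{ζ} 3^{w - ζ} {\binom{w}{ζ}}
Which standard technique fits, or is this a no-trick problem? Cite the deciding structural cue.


Technique: the binomial theorem — terms weighting {\binom{w}{ζ}} against matched powers of 2 and 3 reassemble into (2 + 3)^w by the binomial theorem.


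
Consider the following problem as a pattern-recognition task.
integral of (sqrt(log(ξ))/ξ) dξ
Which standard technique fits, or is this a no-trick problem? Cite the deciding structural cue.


Method: u-substitution — collected, the integrand has one factor that is, up to a constant, the derivative of an inner expression the rest depends on — substitute for that inner expression.


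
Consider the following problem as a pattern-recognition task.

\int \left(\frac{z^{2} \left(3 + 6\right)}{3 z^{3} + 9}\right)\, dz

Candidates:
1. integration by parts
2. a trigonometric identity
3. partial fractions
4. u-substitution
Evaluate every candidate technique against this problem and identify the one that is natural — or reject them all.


Best approach: u-substitution — collected, the integrand has one factor that is, up to a constant, the derivative of an inner expression the rest depends on — substitute for that inner expression.
- integration by parts — the integrand does not split as a nonconstant polynomial times an exp, sine, cosine of a linear argument, or logarithm — no polynomial-kernel parts product to differentiate one side of.
- a trigonometric identity: there is no trigonometric structure at all — the integrand carries no sine or cosine to rewrite.
- partial fractions — proper and rational, yes, but the denominator has no factorization over the rationals to exploit.
- u-substitution: yes, a natural case for it.


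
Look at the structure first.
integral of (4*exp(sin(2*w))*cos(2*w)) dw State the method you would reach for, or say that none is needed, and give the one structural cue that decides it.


Best approach: u-substitution — collected, the integrand has one factor that is, up to a constant, the derivative of an inner expression the rest depends on — substitute for that inner expression.


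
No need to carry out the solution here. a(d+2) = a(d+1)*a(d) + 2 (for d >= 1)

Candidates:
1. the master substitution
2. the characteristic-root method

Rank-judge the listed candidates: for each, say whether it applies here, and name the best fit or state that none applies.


Technique: no special technique — no ansatz, no master substitution, no summation factor survives the nonlinearity here.
- the master substitution: the recursion steps by a constant offset, so exponential reindexing is pointless.
- the characteristic-root method — the recursion is nonlinear in the sequence values, so no linear-modes ansatz applies.


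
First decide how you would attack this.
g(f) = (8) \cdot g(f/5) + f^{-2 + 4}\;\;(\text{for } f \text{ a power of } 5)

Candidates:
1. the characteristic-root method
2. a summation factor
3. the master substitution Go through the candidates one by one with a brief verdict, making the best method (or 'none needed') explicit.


Technique: the master substitution — the argument contracts 5-fold per step: reindex f exponentially and solve the linear recurrence in the new index.
- the characteristic-root method: a divided-index call is not the fixed-shift linear shape that characteristic roots solve.
- a summation factor — a divided-index call is outside the fixed-shift first-order family a summation factor normalizes.
- the master substitution — applicable, and directly so.


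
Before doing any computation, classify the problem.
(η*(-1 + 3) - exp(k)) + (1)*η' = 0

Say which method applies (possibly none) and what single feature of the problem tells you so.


Best approach: a linear integrating factor — η enters only linearly with coefficient (-1 + 3); multiply by exp of the integral of (-1 + 3) and the left side becomes one derivative.


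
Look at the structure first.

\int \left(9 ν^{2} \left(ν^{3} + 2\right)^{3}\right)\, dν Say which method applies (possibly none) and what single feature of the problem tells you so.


Technique: u-substitution — 9 ν^{2} matches the derivative of ν^{3} + 2 up to a constant; with u = ν^{3} + 2 the whole integrand folds into a function of u alone. One could also expand and integrate term by term; the substitution is strictly more direct.


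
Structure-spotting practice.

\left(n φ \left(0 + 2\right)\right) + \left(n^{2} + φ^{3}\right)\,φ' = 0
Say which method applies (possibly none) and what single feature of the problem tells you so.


Best approach: the exact-equation method — because the two cross partials coincide, the form is conservative as written — recover its potential in (n, φ).


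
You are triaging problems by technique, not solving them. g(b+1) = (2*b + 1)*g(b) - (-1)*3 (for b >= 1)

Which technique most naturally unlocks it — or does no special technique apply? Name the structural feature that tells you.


Best approach: a summation factor — an index-dependent multiplier 2*b + 1 rules out characteristic roots; a summation factor converts it to a pure difference.


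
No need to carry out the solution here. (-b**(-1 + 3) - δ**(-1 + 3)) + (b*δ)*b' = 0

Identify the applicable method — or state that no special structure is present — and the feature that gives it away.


Technique: the homogeneous substitution — the slope is degree-zero homogeneous: the ratio substitution v = b/δ collapses it. Rearranged, this also fits the Bernoulli template directly; the homogeneous substitution reads the structure without the rearrangement.


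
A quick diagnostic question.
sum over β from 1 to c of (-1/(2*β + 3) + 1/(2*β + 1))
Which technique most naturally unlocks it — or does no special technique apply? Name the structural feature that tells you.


Diagnosis: telescoping — consecutive terms evaluate one function at adjacent indices (1/(2*β + 1) is its current value): one term's tail is the next term's head, so the chain collapses.


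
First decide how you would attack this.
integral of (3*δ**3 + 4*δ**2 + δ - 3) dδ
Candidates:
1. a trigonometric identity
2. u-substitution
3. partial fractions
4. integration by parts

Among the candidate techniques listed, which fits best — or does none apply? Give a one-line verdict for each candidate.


Diagnosis: no special technique — a term-by-term power-rule job in δ; no substitution or rearrangement earns its keep here.
- a trigonometric identity: there is no trigonometric structure at all — the integrand carries no sine or cosine to rewrite.
- u-substitution: any workable substitution here is cosmetic — the integrand is already in directly integrable form.
- partial fractions — there is no rational-function structure to decompose.
- integration by parts — splitting off a factor buys nothing — the integrand integrates directly without parts.


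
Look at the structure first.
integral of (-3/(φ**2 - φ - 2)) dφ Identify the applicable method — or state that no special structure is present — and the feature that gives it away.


Technique: partial fractions — a proper rational integrand over the factorable φ**2 - φ - 2: partial fractions reduce it to elementary pieces.


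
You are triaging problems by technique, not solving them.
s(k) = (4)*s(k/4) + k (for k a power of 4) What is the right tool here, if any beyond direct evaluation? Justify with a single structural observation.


Best approach: the master substitution — the argument contracts 4-fold per step: reindex k exponentially and solve the linear recurrence in the new index.


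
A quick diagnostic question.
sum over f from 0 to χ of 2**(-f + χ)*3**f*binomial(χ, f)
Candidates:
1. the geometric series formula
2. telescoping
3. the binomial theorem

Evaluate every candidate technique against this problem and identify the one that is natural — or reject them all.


Verdict: the binomial theorem — terms weighting binomial(χ, f) against matched powers of 3 and 2 reassemble into (3 + 2)^χ by the binomial theorem.
- the geometric series formula — no single multiplier carries one term to the next throughout the sum.
- telescoping — the terms as presented offer no neighboring cancellation — a telescoping rewrite may exist, but the displayed structure does not hand one over.
- the binomial theorem: a fit — the right tool for this form.


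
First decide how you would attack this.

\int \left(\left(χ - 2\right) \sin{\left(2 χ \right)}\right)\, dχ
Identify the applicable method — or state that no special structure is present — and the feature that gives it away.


Diagnosis: integration by parts — a polynomial factor χ - 2 multiplies \sin{\left(2 χ \right)}; differentiating χ - 2 lowers its degree while \sin{\left(2 χ \right)} integrates cleanly, so parts wins.


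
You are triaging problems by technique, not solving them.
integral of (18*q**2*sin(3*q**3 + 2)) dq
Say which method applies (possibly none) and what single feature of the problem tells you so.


Best approach: u-substitution — gathered as a product, the integrand carries the factor 18*q**2 — up to a constant, the derivative of the inner expression 3*q**3 + 2 — so u = 3*q**3 + 2 collapses the integral.


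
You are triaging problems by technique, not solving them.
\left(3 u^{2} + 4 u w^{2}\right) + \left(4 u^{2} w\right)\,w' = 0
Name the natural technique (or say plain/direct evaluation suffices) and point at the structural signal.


Verdict: the exact-equation method — checking ∂/∂w of 3 u^{2} + 4 u w^{2} against ∂/∂u of 4 u^{2} w: they match — the equation is exact as it stands.


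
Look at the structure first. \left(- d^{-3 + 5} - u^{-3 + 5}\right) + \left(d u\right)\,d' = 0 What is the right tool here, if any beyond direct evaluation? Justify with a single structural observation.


Technique: the homogeneous substitution — the slope's numerator and denominator share total degree; set v = d/u and the equation drops to separable form. Rearranged, this also fits the Bernoulli template directly; the homogeneous substitution reads the structure without the rearrangement.


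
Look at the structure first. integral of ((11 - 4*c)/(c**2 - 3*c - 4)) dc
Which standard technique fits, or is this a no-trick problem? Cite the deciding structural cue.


Best approach: partial fractions — c**2 - 3*c - 4 splits into linear pieces, so the quotient is a sum of simple fractions — decompose before integrating.


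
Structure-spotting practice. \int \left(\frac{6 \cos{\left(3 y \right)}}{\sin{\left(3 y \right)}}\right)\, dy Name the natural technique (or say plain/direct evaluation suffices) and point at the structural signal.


Verdict: u-substitution — viewed as a product, the integrand is a composition evaluated at \sin{\left(3 y \right)} times (a constant multiple of) that inner expression's derivative, so u = \sin{\left(3 y \right)} makes it elementary.


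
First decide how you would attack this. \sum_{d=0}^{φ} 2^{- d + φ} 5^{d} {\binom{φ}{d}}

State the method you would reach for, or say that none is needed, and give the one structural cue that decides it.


Diagnosis: the binomial theorem — {\binom{φ}{d}} weighting matched powers of 5 and 2 is the expanded form of (5 + 2)^φ — fold it back up.


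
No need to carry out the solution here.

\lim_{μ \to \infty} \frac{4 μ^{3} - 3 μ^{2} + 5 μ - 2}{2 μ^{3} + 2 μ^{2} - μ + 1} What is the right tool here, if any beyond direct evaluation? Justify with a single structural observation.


Verdict: dominant-term comparison — as μ grows, only the highest-degree terms matter — compare leading terms and read the limit off. As a single quotient, the ∞/∞ shape would yield to repeated differentiation as well — the growth comparison gets there in one look.


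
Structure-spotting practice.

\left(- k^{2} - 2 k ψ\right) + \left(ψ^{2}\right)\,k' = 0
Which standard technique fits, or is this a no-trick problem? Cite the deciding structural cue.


Diagnosis: the homogeneous substitution — the slope is degree-zero homogeneous: the ratio substitution v = k/ψ collapses it. Rearranged, this also fits the Bernoulli template directly; the homogeneous substitution reads the structure without the rearrangement.


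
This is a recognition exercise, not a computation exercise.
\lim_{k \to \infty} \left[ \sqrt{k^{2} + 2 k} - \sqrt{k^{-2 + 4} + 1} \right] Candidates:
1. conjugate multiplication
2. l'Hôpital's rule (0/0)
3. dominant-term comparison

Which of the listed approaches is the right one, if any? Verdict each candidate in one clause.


Best approach: conjugate multiplication — both pieces blow up but their difference is finite; the conjugate trick rationalizes \sqrt{k^{2} + 2 k} - \sqrt{k^{-2 + 4} + 1}.
- conjugate multiplication: applicable, and directly so.
- l'Hôpital's rule (0/0): no quotient structure at all: the clash is ∞ minus ∞, which rationalizing converts into a tractable ratio.
- dominant-term comparison — no dominant-degree comparison decides it.


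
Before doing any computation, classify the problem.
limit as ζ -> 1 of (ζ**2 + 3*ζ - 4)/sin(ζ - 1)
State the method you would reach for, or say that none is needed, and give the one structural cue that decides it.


Best approach: l'Hôpital's rule (0/0) — substituting 1 gives 0 over 0; differentiate top and bottom once and re-evaluate. The standard small-argument limits would also carry it; the rule is the systematic route.


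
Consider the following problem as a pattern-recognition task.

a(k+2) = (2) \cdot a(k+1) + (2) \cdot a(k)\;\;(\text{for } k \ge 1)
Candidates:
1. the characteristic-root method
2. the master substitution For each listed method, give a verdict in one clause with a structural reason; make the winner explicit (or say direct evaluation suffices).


Verdict: the characteristic-root method — linear, homogeneous, constant coefficients: solutions of the form r^k exist — find the roots of the characteristic polynomial.
- the characteristic-root method — yes — fits the structure here.
- the master substitution: with no divided-index recursive call, reindexing by powers of a base buys nothing.


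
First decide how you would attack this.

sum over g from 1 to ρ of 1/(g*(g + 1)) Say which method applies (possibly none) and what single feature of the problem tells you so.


Diagnosis: telescoping — 1/(g*(g + 1)) is a collapsed telescope: expand it into simple fractions to see the cancellation.


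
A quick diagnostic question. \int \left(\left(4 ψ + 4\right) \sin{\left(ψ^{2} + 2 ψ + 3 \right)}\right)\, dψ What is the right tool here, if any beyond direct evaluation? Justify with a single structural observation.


Method: u-substitution — structure check: outer function, inner expression ψ^{2} + 2 ψ + 3, inner derivative as a factor — the classic u = ψ^{2} + 2 ψ + 3 pattern.


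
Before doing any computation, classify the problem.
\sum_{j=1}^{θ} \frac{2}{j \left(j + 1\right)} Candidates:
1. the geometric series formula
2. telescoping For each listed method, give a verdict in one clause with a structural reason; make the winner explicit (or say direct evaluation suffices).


Verdict: telescoping — integer-spaced poles in \frac{2}{j \left(j + 1\right)} are the telescoping signature in disguise.
- the geometric series formula: no single multiplier carries one term to the next throughout the sum.
- telescoping: yes — fits the structure here.
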